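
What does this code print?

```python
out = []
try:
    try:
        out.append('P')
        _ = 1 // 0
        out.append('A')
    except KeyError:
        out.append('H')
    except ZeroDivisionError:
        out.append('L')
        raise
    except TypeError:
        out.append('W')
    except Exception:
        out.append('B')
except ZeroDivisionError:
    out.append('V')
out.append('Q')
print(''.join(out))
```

Execution trace: 'P' (try body) → 'L' (except ZeroDivisionError) → 'V' (outer except ZeroDivisionError) → 'Q' (after the try/except). Output: PLVQ

Answer: PLVQ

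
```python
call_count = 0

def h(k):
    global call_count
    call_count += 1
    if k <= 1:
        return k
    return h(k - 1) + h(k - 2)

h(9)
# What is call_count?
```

Calls(k) = 1 + Calls(k-1) + Calls(k-2); Calls(0)=Calls(1)=1. For k=9 this gives 109.

Answer: 109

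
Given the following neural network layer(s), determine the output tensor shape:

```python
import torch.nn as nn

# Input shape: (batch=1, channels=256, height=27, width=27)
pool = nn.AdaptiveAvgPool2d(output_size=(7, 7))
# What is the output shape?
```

Input: (1, 256, 27, 27) -> Output: (1, 256, 7, 7)

Answer: (1, 256, 7, 7)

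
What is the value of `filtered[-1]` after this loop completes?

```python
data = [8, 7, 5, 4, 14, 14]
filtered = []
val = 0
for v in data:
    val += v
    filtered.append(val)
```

Cumulative sum ends at 52
`filtered` takes the values: [] → [8] → [8, 15] → [8, 15, 20] → [8, 15, 20, 24] → [8, 15, 20, 24, 38] → [8, 15, 20, 24, 38, 52]
So `filtered[-1]` = 52

Answer: 52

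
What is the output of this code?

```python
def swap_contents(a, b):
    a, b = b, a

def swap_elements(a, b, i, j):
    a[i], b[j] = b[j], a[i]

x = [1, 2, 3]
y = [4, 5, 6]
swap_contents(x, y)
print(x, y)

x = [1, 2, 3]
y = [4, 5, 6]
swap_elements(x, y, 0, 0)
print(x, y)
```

Key concept: parameter rebinding vs mutation.
Step by step:
`x = [1, 2, 3]` → x = [1, 2, 3]
`y = [4, 5, 6]` → y = [4, 5, 6]
`swap_contents(x, y)` → no visible change to tracked variables
`print(x, y)` → prints [1, 2, 3] [4, 5, 6]
`x = [1, 2, 3]` → x = [1, 2, 3]
`y = [4, 5, 6]` → y = [4, 5, 6]
`swap_elements(x, y, 0, 0)` → x = [4, 2, 3]; y = [1, 5, 6]
`print(x, y)` → prints [4, 2, 3] [1, 5, 6]

Answer:
[1, 2, 3] [4, 5, 6]
[4, 2, 3] [1, 5, 6]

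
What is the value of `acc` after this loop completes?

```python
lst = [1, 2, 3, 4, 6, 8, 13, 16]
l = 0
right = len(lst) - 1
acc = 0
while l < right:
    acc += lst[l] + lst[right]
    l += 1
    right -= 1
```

Sum of pairs from ends
`acc` takes the values: 0 → 17 → 32 → 43 → 53

Answer: 53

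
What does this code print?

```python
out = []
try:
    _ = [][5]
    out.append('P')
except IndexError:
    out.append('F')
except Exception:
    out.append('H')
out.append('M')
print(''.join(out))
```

Execution trace: 'F' (except IndexError) → 'M' (after the try/except). Output: FM

Answer: FM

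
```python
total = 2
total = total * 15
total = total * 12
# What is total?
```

Trace:
`total = 2` → total = 2
`total = total * 15` → total = 30
`total = total * 12` → total = 360
So total = 360

Answer: 360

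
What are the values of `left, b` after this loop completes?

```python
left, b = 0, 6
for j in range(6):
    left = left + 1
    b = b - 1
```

left goes 0→6, b goes 6→0
`left, b` takes the values: (0, 6) → (1, 6) → (1, 5) → (2, 5) → (2, 4) → (3, 4) → (3, 3) → (4, 3) → (4, 2) → (5, 2) → (5, 1) → (6, 1) → (6, 0)

Answer: 6, 0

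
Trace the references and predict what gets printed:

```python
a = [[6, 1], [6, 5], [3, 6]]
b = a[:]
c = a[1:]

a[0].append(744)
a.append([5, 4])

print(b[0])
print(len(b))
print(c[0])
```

Key concept: slice with nested mutation.
Step by step:
`a = [[6, 1], [6, 5], [3, 6]]` → a = [[6, 1], [6, 5], [3, 6]]
`b = a[:]` → b = [[6, 1], [6, 5], [3, 6]]
`c = a[1:]` → c = [[6, 5], [3, 6]]
`a[0].append(744)` → a = [[6, 1, 744], [6, 5], [3, 6]]; b = [[6, 1, 744], [6, 5], [3, 6]]
`a.append([5, 4])` → a = [[6, 1, 744], [6, 5], [3, 6], [5, 4]]
`print(b[0])` → prints [6, 1, 744]
`print(len(b))` → prints 3
`print(c[0])` → prints [6, 5]

Answer:
[6, 1, 744]
3
[6, 5]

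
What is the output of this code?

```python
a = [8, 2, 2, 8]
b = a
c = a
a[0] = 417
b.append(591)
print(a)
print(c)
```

Key concept: multiple aliases.
Step by step:
`a = [8, 2, 2, 8]` → a = [8, 2, 2, 8]
`b = a` → b = [8, 2, 2, 8] (same object as a)
`c = a` → c = [8, 2, 2, 8] (same object as a, b)
`a[0] = 417` → a = [417, 2, 2, 8] (same object as b, c); b = [417, 2, 2, 8] (same object as a, c); c = [417, 2, 2, 8] (same object as a, b)
`b.append(591)` → a = [417, 2, 2, 8, 591] (same object as b, c); b = [417, 2, 2, 8, 591] (same object as a, c); c = [417, 2, 2, 8, 591] (same object as a, b)
`print(a)` → prints [417, 2, 2, 8, 591]
`print(c)` → prints [417, 2, 2, 8, 591]

Answer:
[417, 2, 2, 8, 591]
[417, 2, 2, 8, 591]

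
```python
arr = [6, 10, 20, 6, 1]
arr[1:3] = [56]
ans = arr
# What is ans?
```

Trace:
`arr = [6, 10, 20, 6, 1]` → arr = [6, 10, 20, 6, 1]
`arr[1:3] = [56]` → arr = [6, 56, 6, 1]
`ans = arr` → ans = [6, 56, 6, 1]
So ans = [6, 56, 6, 1]

Answer: [6, 56, 6, 1]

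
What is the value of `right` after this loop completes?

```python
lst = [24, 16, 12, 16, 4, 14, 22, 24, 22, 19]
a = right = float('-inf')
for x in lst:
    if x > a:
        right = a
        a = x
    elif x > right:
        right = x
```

Second largest (with repeats) in [24, 16, 12, 16, 4, 14, 22, 24, 22, 19]
`right` takes the values: -inf → 16 → 22 → 24

Answer: 24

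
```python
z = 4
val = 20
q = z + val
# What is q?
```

Trace:
`z = 4` → z = 4
`val = 20` → val = 20
`q = z + val` → q = 24
So q = 24

Answer: 24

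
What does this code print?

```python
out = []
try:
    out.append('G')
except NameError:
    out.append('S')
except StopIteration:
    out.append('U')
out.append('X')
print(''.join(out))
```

Execution trace: 'G' (try body, no exception) → 'X' (after the try/except). Output: GX

Answer: GX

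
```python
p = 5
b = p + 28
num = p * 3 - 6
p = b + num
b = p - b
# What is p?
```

Trace:
`p = 5` → p = 5
`b = p + 28` → b = 33
`num = p * 3 - 6` → num = 9
`p = b + num` → p = 42
`b = p - b` → b = 9
So p = 42

Answer: 42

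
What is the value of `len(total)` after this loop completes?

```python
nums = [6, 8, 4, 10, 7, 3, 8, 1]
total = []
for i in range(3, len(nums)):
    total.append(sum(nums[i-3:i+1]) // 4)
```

Number of 4-element averages
`total` takes the values: [] → [7] → [7, 7] → [7, 7, 6] → [7, 7, 6, 7] → [7, 7, 6, 7, 4]
So `len(total)` = 5

Answer: 5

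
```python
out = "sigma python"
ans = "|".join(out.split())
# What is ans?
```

Trace:
`out = "sigma python"` → out = 'sigma python'
`ans = "|".join(out.split())` → ans = 'sigma|python'
So ans = 'sigma|python'

Answer: 'sigma|python'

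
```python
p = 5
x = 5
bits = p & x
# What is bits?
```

Trace:
`p = 5` → p = 5
`x = 5` → x = 5
`bits = p & x` → bits = 5
So bits = 5

Answer: 5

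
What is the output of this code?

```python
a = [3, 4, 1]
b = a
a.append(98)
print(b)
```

Key concept: basic list aliasing.
Step by step:
`a = [3, 4, 1]` → a = [3, 4, 1]
`b = a` → b = [3, 4, 1] (same object as a)
`a.append(98)` → a = [3, 4, 1, 98] (same object as b); b = [3, 4, 1, 98] (same object as a)
`print(b)` → prints [3, 4, 1, 98]

Answer: [3, 4, 1, 98]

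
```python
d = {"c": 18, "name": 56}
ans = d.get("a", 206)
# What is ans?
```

Trace:
`d = {"c": 18, "name": 56}` → d = {'c': 18, 'name': 56}
`ans = d.get("a", 206)` → ans = 206
So ans = 206

Answer: 206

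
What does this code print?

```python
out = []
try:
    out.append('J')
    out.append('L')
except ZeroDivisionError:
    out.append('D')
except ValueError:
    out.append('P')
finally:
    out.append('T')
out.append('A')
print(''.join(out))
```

Execution trace: 'J' (try body) → 'L' (try body, no exception) → 'T' (finally) → 'A' (after the try/except). Output: JLTA

Answer: JLTA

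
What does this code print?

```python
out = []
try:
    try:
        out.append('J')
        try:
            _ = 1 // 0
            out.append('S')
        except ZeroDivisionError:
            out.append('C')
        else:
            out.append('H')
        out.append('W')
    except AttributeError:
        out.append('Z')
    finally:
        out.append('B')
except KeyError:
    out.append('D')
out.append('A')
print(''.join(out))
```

Execution trace: 'J' (try body) → 'C' (inner except ZeroDivisionError) → 'W' (try body, no exception) → 'B' (finally) → 'A' (after the try/except). Output: JCWBA

Answer: JCWBA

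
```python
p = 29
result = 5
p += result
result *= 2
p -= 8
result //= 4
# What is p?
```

Trace:
`p = 29` → p = 29
`result = 5` → result = 5
`p += result` → p = 34
`result *= 2` → result = 10
`p -= 8` → p = 26
`result //= 4` → result = 2
So p = 26

Answer: 26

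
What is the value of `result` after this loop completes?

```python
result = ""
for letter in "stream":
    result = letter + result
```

Reverse 'stream'
`result` takes the values: "" → "s" → "ts" → "rts" → "erts" → "aerts" → "maerts"

Answer: "maerts"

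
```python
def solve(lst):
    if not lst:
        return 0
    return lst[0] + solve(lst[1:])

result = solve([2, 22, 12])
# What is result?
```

2 + 22 + 12 + 0 = 36

Answer: 36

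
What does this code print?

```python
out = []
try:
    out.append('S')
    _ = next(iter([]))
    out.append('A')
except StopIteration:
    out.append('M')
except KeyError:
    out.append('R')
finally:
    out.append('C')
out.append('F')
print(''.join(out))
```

Execution trace: 'S' (try body) → 'M' (except StopIteration) → 'C' (finally) → 'F' (after the try/except). Output: SMCF

Answer: SMCF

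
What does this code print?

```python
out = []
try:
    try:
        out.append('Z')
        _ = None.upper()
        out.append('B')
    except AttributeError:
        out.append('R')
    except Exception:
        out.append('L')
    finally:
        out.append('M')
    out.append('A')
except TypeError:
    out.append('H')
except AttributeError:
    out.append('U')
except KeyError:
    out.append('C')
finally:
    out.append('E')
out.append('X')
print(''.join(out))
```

Execution trace: 'Z' (inner try body) → 'R' (inner except AttributeError) → 'M' (inner finally) → 'A' (try body, no exception) → 'E' (finally) → 'X' (after the try/except). Output: ZRMAEX

Answer: ZRMAEX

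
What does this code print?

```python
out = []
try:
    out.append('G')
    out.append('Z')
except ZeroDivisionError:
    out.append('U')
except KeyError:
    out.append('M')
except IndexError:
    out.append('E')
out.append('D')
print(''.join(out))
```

Execution trace: 'G' (try body) → 'Z' (try body, no exception) → 'D' (after the try/except). Output: GZD

Answer: GZD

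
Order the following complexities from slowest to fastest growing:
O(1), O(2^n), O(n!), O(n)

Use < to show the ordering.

Ordered by growth rate: O(1) < O(n) < O(2^n) < O(n!)

Answer: O(1) < O(n) < O(2^n) < O(n!)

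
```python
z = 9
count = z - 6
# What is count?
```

Trace:
`z = 9` → z = 9
`count = z - 6` → count = 3
So count = 3

Answer: 3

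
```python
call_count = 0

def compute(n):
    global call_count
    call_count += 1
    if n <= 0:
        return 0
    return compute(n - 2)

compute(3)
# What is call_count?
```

Linear recursion stepping by 2: 3 calls from n=3 down to ≤0.

Answer: 3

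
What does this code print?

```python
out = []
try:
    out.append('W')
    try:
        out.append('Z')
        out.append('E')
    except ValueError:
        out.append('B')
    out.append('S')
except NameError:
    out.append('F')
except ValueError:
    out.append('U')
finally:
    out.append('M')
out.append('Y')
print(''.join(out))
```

Execution trace: 'W' (try body) → 'Z' (inner try body) → 'E' (inner try body, no exception) → 'S' (try body, no exception) → 'M' (finally) → 'Y' (after the try/except). Output: WZESMY

Answer: WZESMY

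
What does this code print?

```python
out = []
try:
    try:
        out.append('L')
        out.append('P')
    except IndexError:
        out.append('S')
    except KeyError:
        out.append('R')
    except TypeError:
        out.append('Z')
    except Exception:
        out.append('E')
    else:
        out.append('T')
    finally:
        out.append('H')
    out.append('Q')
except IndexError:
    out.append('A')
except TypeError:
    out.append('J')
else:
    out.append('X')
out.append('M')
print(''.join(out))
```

Execution trace: 'L' (inner try body) → 'P' (inner try body, no exception) → 'T' (inner else) → 'H' (inner finally) → 'Q' (try body, no exception) → 'X' (else) → 'M' (after the try/except). Output: LPTHQXM

Answer: LPTHQXM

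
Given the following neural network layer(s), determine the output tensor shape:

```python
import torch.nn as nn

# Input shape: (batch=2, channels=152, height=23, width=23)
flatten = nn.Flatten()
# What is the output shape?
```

Input: (2, 152, 23, 23) -> Output: (2, 80408)

Answer: (2, 80408)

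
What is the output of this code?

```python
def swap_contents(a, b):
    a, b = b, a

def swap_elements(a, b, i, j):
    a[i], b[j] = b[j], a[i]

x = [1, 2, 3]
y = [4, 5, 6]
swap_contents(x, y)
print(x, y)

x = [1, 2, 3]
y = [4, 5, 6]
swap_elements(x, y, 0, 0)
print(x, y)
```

Key concept: parameter rebinding vs mutation.
Step by step:
`x = [1, 2, 3]` → x = [1, 2, 3]
`y = [4, 5, 6]` → y = [4, 5, 6]
`swap_contents(x, y)` → no visible change to tracked variables
`print(x, y)` → prints [1, 2, 3] [4, 5, 6]
`x = [1, 2, 3]` → x = [1, 2, 3]
`y = [4, 5, 6]` → y = [4, 5, 6]
`swap_elements(x, y, 0, 0)` → x = [4, 2, 3]; y = [1, 5, 6]
`print(x, y)` → prints [4, 2, 3] [1, 5, 6]

Answer:
[1, 2, 3] [4, 5, 6]
[4, 2, 3] [1, 5, 6]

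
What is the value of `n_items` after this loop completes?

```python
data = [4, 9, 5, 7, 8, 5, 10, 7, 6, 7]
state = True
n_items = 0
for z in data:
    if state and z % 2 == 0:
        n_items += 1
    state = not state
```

Count even values at even positions
`n_items` takes the values: 0 → 1 → 2 → 3 → 4

Answer: 4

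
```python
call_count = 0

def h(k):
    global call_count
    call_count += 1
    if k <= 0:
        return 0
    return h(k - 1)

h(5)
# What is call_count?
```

Linear recursion stepping by 1: 6 calls from k=5 down to ≤0.

Answer: 6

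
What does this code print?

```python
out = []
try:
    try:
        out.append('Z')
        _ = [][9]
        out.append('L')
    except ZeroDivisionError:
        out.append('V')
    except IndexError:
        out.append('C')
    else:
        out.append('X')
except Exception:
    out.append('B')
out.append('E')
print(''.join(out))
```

Execution trace: 'Z' (inner try body) → 'C' (inner except IndexError) → 'E' (after the try/except). Output: ZCE

Answer: ZCE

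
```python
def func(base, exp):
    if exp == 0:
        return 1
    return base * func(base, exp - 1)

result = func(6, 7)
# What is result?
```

func(6, 7) = 6 * 6 * 6 * 6 * 6 * 6 * 6 = 279936

Answer: 279936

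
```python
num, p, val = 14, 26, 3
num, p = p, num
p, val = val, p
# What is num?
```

Trace:
`num, p, val = 14, 26, 3` → num = 14; p = 26; val = 3
`num, p = p, num` → num = 26; p = 14
`p, val = val, p` → p = 3; val = 14
So num = 26

Answer: 26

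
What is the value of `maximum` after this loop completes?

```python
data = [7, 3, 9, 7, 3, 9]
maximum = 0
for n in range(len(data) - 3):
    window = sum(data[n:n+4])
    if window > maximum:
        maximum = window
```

Max sum of 4-element window in [7, 3, 9, 7, 3, 9]
`maximum` takes the values: 0 → 26 → 28

Answer: 28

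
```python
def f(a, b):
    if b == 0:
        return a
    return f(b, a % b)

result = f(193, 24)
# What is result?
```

f(193, 24) -> f(24, 1) -> f(1, 0) -> 1

Answer: 1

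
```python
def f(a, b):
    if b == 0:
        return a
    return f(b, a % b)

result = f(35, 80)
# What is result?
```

f(35, 80) -> f(80, 35) -> f(35, 10) -> f(10, 5) -> f(5, 0) -> 5

Answer: 5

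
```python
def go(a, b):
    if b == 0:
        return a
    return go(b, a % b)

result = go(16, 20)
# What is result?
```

go(16, 20) -> go(20, 16) -> go(16, 4) -> go(4, 0) -> 4

Answer: 4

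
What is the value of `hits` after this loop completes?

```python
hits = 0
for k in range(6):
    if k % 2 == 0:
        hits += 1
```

Count numbers divisible by 2 in range(6)
`hits` takes the values: 0 → 1 → 2 → 3

Answer: 3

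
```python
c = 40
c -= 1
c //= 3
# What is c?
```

Trace:
`c = 40` → c = 40
`c -= 1` → c = 39
`c //= 3` → c = 13
So c = 13

Answer: 13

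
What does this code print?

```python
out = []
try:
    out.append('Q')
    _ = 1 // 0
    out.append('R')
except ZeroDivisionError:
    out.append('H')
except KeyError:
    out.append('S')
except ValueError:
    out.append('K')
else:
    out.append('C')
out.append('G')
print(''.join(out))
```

Execution trace: 'Q' (try body) → 'H' (except ZeroDivisionError) → 'G' (after the try/except). Output: QHG

Answer: QHG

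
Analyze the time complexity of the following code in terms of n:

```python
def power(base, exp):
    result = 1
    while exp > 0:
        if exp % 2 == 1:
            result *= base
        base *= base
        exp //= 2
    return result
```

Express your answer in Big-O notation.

This is Exponentiation by squaring. Time complexity: O(log n).

Answer: O(log n)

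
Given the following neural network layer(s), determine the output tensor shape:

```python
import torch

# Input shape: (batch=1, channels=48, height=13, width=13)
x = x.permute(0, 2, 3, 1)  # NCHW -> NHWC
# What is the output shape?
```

Input: (1, 48, 13, 13) -> Output: (1, 13, 13, 48)

Answer: (1, 13, 13, 48)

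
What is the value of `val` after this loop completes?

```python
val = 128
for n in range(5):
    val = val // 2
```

Halve 5 times: 128 // 2^5 = 4
`val` takes the values: 128 → 64 → 32 → 16 → 8 → 4

Answer: 4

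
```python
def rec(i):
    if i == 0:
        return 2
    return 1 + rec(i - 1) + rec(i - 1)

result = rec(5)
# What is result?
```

rec(i) = 1 + 2·rec(i-1), rec(0)=2. Closed form: (2+1)·2^5 - 1 = 95.

Answer: 95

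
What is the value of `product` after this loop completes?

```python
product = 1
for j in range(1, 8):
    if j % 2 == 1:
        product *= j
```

Product of odd numbers 1 to 7
`product` takes the values: 1 → 3 → 15 → 105

Answer: 105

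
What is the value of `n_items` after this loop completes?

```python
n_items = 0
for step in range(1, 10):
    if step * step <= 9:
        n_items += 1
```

Count numbers where step² ≤ 9
`n_items` takes the values: 0 → 1 → 2 → 3

Answer: 3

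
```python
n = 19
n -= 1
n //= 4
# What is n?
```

Trace:
`n = 19` → n = 19
`n -= 1` → n = 18
`n //= 4` → n = 4
So n = 4

Answer: 4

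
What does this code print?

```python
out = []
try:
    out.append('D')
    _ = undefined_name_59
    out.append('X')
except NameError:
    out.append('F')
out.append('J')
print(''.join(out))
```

Execution trace: 'D' (try body) → 'F' (except NameError) → 'J' (after the try/except). Output: DFJ

Answer: DFJ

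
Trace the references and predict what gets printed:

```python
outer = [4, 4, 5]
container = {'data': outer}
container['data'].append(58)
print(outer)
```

Key concept: dict holds reference to list.
Step by step:
`outer = [4, 4, 5]` → outer = [4, 4, 5]
`container = {'data': outer}` → container = {'data': [4, 4, 5]}
`container['data'].append(58)` → outer = [4, 4, 5, 58]; container = {'data': [4, 4, 5, 58]}
`print(outer)` → prints [4, 4, 5, 58]

Answer: [4, 4, 5, 58]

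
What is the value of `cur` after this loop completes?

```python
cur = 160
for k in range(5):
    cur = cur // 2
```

Halve 5 times: 160 // 2^5 = 5
`cur` takes the values: 160 → 80 → 40 → 20 → 10 → 5

Answer: 5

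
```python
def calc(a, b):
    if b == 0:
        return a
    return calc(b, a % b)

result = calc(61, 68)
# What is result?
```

calc(61, 68) -> calc(68, 61) -> calc(61, 7) -> calc(7, 5) -> calc(5, 2) -> calc(2, 1) -> calc(1, 0) -> 1

Answer: 1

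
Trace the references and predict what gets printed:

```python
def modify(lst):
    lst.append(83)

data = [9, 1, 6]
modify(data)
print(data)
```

Key concept: function modifies passed list.
Step by step:
`data = [9, 1, 6]` → data = [9, 1, 6]
`modify(data)` → data = [9, 1, 6, 83]
`print(data)` → prints [9, 1, 6, 83]

Answer: [9, 1, 6, 83]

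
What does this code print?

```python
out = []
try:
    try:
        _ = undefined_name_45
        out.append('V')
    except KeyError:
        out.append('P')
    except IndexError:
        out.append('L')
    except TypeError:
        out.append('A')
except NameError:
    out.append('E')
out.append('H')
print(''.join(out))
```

Execution trace: 'E' (outer except NameError) → 'H' (after the try/except). Output: EH

Answer: EH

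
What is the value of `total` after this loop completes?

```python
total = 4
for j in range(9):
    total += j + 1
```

Start at 4, add 1 to 9 = 49
`total` takes the values: 4 → 5 → 7 → 10 → 14 → 19 → 25 → 32 → 40 → 49

Answer: 49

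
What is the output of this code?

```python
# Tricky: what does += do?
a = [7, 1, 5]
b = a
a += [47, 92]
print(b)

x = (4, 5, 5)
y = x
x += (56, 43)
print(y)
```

Key concept: += behavior differs for mutable vs immutable.
Step by step:
`a = [7, 1, 5]` → a = [7, 1, 5]
`b = a` → b = [7, 1, 5] (same object as a)
`a += [47, 92]` → a = [7, 1, 5, 47, 92] (same object as b); b = [7, 1, 5, 47, 92] (same object as a)
`print(b)` → prints [7, 1, 5, 47, 92]
`x = (4, 5, 5)` → x = (4, 5, 5)
`y = x` → y = (4, 5, 5)
`x += (56, 43)` → x = (4, 5, 5, 56, 43)
`print(y)` → prints (4, 5, 5)

Answer:
[7, 1, 5, 47, 92]
(4, 5, 5)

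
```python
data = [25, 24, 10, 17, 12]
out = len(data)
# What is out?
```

Trace:
`data = [25, 24, 10, 17, 12]` → data = [25, 24, 10, 17, 12]
`out = len(data)` → out = 5
So out = 5

Answer: 5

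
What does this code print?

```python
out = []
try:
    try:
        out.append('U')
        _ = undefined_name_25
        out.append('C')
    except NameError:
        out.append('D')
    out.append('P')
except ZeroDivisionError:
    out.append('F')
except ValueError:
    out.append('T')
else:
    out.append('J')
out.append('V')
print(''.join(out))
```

Execution trace: 'U' (inner try body) → 'D' (inner except NameError) → 'P' (try body, no exception) → 'J' (else) → 'V' (after the try/except). Output: UDPJV

Answer: UDPJV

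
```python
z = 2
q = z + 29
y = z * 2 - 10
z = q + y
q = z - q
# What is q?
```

Trace:
`z = 2` → z = 2
`q = z + 29` → q = 31
`y = z * 2 - 10` → y = -6
`z = q + y` → z = 25
`q = z - q` → q = -6
So q = -6

Answer: -6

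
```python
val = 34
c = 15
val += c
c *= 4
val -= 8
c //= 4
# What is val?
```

Trace:
`val = 34` → val = 34
`c = 15` → c = 15
`val += c` → val = 49
`c *= 4` → c = 60
`val -= 8` → val = 41
`c //= 4` → c = 15
So val = 41

Answer: 41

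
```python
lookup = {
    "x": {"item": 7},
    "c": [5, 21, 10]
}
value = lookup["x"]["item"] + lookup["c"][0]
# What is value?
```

Trace:
`lookup = { ...` → lookup = {'x': {'item': 7}, 'c': [5, 21, 10]}
`value = lookup["x"]["item"] + lookup["c"][0]` → value = 12
So value = 12

Answer: 12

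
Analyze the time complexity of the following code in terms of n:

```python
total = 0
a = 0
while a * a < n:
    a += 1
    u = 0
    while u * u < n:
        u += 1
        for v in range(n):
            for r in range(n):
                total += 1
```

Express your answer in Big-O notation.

Each loop level contributes: √n × √n × n × n. Multiplying the contributions gives O(n^3).

Answer: O(n^3)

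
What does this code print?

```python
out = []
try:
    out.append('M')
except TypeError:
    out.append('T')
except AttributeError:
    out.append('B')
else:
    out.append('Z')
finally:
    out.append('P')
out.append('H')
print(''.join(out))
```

Execution trace: 'M' (try body, no exception) → 'Z' (else) → 'P' (finally) → 'H' (after the try/except). Output: MZPH

Answer: MZPH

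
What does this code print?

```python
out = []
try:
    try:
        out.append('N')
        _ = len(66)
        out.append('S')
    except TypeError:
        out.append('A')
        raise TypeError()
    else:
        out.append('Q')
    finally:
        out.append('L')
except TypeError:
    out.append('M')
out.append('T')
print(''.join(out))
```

Execution trace: 'N' (inner try body) → 'A' (inner except TypeError) → 'L' (inner finally) → 'M' (outer except TypeError) → 'T' (after the try/except). Output: NALMT

Answer: NALMT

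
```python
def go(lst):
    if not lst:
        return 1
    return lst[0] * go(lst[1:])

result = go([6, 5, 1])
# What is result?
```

Product over [6, 5, 1] = 6 * 5 * 1 = 30

Answer: 30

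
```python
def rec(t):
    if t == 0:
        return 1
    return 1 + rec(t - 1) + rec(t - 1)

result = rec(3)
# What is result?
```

rec(t) = 1 + 2·rec(t-1), rec(0)=1. Closed form: (1+1)·2^3 - 1 = 15.

Answer: 15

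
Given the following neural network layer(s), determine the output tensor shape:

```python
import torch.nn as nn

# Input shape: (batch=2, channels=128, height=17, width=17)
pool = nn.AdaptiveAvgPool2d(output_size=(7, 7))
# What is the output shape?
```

Input: (2, 128, 17, 17) -> Output: (2, 128, 7, 7)

Answer: (2, 128, 7, 7)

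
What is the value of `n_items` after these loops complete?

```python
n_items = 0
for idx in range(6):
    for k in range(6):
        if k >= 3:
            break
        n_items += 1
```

Inner breaks at 3, outer runs 6 times
`n_items` takes the values: 0 → 1 → 2 → 3 → 4 → 5 → 6 → 7 → 8 → 9 → 10 → 11 → 12 → 13 → 14 → 15 → 16 → 17 → 18

Answer: 18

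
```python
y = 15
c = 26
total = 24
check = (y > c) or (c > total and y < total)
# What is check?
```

Trace:
`y = 15` → y = 15
`c = 26` → c = 26
`total = 24` → total = 24
`check = (y > c) or (c > total and y < total)` → check = True
So check = True

Answer: True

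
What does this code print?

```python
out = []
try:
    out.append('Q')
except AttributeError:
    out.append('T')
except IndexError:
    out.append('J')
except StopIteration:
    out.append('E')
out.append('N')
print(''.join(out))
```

Execution trace: 'Q' (try body, no exception) → 'N' (after the try/except). Output: QN

Answer: QN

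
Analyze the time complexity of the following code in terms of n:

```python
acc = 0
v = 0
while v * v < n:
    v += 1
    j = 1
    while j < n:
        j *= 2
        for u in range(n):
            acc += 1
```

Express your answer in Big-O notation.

Each loop level contributes: √n × log n × n. Multiplying the contributions gives O(n√n log n).

Answer: O(n√n log n)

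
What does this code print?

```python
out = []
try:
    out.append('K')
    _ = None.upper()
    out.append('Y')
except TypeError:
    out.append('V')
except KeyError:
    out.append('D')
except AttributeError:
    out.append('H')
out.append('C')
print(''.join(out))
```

Execution trace: 'K' (try body) → 'H' (except AttributeError) → 'C' (after the try/except). Output: KHC

Answer: KHC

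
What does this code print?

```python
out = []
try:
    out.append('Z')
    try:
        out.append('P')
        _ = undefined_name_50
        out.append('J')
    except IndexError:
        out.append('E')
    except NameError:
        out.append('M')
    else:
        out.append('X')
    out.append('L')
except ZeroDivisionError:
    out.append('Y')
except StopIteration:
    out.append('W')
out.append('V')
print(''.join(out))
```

Execution trace: 'Z' (try body) → 'P' (inner try body) → 'M' (inner except NameError) → 'L' (try body, no exception) → 'V' (after the try/except). Output: ZPMLV

Answer: ZPMLV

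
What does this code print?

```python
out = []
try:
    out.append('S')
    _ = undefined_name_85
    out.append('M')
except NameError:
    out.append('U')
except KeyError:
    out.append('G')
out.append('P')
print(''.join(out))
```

Execution trace: 'S' (try body) → 'U' (except NameError) → 'P' (after the try/except). Output: SUP

Answer: SUP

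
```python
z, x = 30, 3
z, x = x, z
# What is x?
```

Trace:
`z, x = 30, 3` → z = 30; x = 3
`z, x = x, z` → z = 3; x = 30
So x = 30

Answer: 30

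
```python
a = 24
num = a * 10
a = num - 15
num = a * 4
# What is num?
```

Trace:
`a = 24` → a = 24
`num = a * 10` → num = 240
`a = num - 15` → a = 225
`num = a * 4` → num = 900
So num = 900

Answer: 900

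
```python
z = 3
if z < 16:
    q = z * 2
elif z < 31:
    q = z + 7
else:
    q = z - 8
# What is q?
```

Trace:
`z = 3` → z = 3
`if z < 16: ...` → z < 16 is True → q = 6
So q = 6

Answer: 6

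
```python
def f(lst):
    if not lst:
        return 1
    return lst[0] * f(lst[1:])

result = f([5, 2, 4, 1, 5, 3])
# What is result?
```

Product over [5, 2, 4, 1, 5, 3] = 5 * 2 * 4 * 1 * 5 * 3 = 600

Answer: 600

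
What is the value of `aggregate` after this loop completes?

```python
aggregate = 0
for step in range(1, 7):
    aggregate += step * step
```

Sum of squares 1² to 6² = 91
`aggregate` takes the values: 0 → 1 → 5 → 14 → 30 → 55 → 91

Answer: 91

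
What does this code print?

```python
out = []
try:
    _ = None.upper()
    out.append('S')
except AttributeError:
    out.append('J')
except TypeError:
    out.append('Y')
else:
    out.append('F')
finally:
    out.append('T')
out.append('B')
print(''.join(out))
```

Execution trace: 'J' (except AttributeError) → 'T' (finally) → 'B' (after the try/except). Output: JTB

Answer: JTB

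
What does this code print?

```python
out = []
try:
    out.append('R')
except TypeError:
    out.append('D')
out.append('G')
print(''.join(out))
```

Execution trace: 'R' (try body, no exception) → 'G' (after the try/except). Output: RG

Answer: RG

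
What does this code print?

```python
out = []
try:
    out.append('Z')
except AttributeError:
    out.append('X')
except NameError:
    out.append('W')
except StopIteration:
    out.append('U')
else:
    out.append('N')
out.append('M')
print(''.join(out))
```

Execution trace: 'Z' (try body, no exception) → 'N' (else) → 'M' (after the try/except). Output: ZNM

Answer: ZNM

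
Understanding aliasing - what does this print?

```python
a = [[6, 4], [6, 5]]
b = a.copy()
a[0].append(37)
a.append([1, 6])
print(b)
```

Key concept: shallow copy with nested lists.
Step by step:
`a = [[6, 4], [6, 5]]` → a = [[6, 4], [6, 5]]
`b = a.copy()` → b = [[6, 4], [6, 5]]
`a[0].append(37)` → a = [[6, 4, 37], [6, 5]]; b = [[6, 4, 37], [6, 5]]
`a.append([1, 6])` → a = [[6, 4, 37], [6, 5], [1, 6]]
`print(b)` → prints [[6, 4, 37], [6, 5]]

Answer: [[6, 4, 37], [6, 5]]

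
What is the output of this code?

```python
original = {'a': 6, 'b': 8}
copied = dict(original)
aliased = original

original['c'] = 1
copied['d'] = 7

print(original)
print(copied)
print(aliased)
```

Key concept: dict() creates copy, assignment creates alias.
Step by step:
`original = {'a': 6, 'b': 8}` → original = {'a': 6, 'b': 8}
`copied = dict(original)` → copied = {'a': 6, 'b': 8}
`aliased = original` → aliased = {'a': 6, 'b': 8} (same object as original)
`original['c'] = 1` → original = {'a': 6, 'b': 8, 'c': 1} (same object as aliased); aliased = {'a': 6, 'b': 8, 'c': 1} (same object as original)
`copied['d'] = 7` → copied = {'a': 6, 'b': 8, 'd': 7}
`print(original)` → prints {'a': 6, 'b': 8, 'c': 1}
`print(copied)` → prints {'a': 6, 'b': 8, 'd': 7}
`print(aliased)` → prints {'a': 6, 'b': 8, 'c': 1}

Answer:
{'a': 6, 'b': 8, 'c': 1}
{'a': 6, 'b': 8, 'd': 7}
{'a': 6, 'b': 8, 'c': 1}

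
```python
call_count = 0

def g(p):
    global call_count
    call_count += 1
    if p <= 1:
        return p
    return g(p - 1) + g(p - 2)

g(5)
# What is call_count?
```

Calls(p) = 1 + Calls(p-1) + Calls(p-2); Calls(0)=Calls(1)=1. For p=5 this gives 15.

Answer: 15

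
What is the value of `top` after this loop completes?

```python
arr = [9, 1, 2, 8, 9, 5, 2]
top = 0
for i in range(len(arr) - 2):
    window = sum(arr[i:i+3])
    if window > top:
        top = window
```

Max sum of 3-element window in [9, 1, 2, 8, 9, 5, 2]
`top` takes the values: 0 → 12 → 19 → 22

Answer: 22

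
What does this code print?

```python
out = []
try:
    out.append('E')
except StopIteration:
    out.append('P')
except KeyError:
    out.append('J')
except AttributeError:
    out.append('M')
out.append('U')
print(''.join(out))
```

Execution trace: 'E' (try body, no exception) → 'U' (after the try/except). Output: EU

Answer: EU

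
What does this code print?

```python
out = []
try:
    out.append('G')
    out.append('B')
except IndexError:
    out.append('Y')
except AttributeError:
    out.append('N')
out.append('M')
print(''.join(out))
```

Execution trace: 'G' (try body) → 'B' (try body, no exception) → 'M' (after the try/except). Output: GBM

Answer: GBM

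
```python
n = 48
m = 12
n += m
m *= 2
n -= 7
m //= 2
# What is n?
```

Trace:
`n = 48` → n = 48
`m = 12` → m = 12
`n += m` → n = 60
`m *= 2` → m = 24
`n -= 7` → n = 53
`m //= 2` → m = 12
So n = 53

Answer: 53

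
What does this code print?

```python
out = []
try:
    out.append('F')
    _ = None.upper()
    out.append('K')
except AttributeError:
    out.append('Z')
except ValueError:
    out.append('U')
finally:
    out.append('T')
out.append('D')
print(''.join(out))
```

Execution trace: 'F' (try body) → 'Z' (except AttributeError) → 'T' (finally) → 'D' (after the try/except). Output: FZTD

Answer: FZTD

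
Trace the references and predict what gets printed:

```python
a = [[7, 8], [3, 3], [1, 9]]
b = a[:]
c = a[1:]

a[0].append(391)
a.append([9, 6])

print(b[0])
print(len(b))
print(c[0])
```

Key concept: slice with nested mutation.
Step by step:
`a = [[7, 8], [3, 3], [1, 9]]` → a = [[7, 8], [3, 3], [1, 9]]
`b = a[:]` → b = [[7, 8], [3, 3], [1, 9]]
`c = a[1:]` → c = [[3, 3], [1, 9]]
`a[0].append(391)` → a = [[7, 8, 391], [3, 3], [1, 9]]; b = [[7, 8, 391], [3, 3], [1, 9]]
`a.append([9, 6])` → a = [[7, 8, 391], [3, 3], [1, 9], [9, 6]]
`print(b[0])` → prints [7, 8, 391]
`print(len(b))` → prints 3
`print(c[0])` → prints [3, 3]

Answer:
[7, 8, 391]
3
[3, 3]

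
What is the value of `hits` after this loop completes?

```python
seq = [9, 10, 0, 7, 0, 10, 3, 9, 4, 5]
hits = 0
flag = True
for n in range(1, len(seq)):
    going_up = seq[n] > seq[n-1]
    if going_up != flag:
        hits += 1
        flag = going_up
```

Count direction changes in [9, 10, 0, 7, 0, 10, 3, 9, 4, 5]
`hits` takes the values: 0 → 1 → 2 → 3 → 4 → 5 → 6 → 7 → 8

Answer: 8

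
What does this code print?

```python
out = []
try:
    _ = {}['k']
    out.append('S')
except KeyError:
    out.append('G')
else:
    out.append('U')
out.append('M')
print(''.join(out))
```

Execution trace: 'G' (except KeyError) → 'M' (after the try/except). Output: GM

Answer: GM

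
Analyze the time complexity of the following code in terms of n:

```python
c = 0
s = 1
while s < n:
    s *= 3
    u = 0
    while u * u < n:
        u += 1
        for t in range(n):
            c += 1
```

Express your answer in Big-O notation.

Each loop level contributes: log n × √n × n. Multiplying the contributions gives O(n√n log n).

Answer: O(n√n log n)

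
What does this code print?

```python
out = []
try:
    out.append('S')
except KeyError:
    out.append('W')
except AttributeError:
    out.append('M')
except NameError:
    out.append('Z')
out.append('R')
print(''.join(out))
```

Execution trace: 'S' (try body, no exception) → 'R' (after the try/except). Output: SR

Answer: SR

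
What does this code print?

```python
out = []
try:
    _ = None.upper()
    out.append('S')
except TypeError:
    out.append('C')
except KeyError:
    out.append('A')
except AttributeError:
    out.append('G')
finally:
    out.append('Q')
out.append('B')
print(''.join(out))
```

Execution trace: 'G' (except AttributeError) → 'Q' (finally) → 'B' (after the try/except). Output: GQB

Answer: GQB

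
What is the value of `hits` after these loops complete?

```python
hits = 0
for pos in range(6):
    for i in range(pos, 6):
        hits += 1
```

Upper triangle: 6 + 5 + ... + 1
`hits` takes the values: 0 → 1 → 2 → 3 → 4 → 5 → 6 → 7 → 8 → 9 → 10 → 11 → 12 → 13 → 14 → 15 → 16 → 17 → 18 → 19 → 20 → 21

Answer: 21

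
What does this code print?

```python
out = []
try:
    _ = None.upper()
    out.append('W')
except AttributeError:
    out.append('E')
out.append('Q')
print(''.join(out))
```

Execution trace: 'E' (except AttributeError) → 'Q' (after the try/except). Output: EQ

Answer: EQ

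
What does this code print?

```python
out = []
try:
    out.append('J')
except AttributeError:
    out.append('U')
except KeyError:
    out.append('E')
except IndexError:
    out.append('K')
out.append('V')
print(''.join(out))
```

Execution trace: 'J' (try body, no exception) → 'V' (after the try/except). Output: JV

Answer: JV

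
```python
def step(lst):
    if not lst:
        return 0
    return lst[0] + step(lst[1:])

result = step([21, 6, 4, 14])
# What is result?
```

21 + 6 + 4 + 14 + 0 = 45

Answer: 45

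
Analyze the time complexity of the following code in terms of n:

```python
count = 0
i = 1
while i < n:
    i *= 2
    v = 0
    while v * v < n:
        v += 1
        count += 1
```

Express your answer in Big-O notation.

Each loop level contributes: log n × √n. Multiplying the contributions gives O(√n log n).

Answer: O(√n log n)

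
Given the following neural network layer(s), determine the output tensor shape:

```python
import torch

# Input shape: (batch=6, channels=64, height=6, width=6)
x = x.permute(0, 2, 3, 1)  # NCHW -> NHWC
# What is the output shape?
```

Input: (6, 64, 6, 6) -> Output: (6, 6, 6, 64)

Answer: (6, 6, 6, 64)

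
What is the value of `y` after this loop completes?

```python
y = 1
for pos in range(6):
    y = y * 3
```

Multiply by 3, 6 times: 1 * 3^6 = 729
`y` takes the values: 1 → 3 → 9 → 27 → 81 → 243 → 729

Answer: 729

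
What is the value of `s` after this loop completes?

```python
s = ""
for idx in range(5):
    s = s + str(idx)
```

Concatenate digits 0 to 4
`s` takes the values: "" → "0" → "01" → "012" → "0123" → "01234"

Answer: "01234"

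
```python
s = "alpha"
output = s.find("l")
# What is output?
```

Trace:
`s = "alpha"` → s = 'alpha'
`output = s.find("l")` → output = 1
So output = 1

Answer: 1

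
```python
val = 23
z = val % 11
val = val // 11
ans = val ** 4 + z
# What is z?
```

Trace:
`val = 23` → val = 23
`z = val % 11` → z = 1
`val = val // 11` → val = 2
`ans = val ** 4 + z` → ans = 17
So z = 1

Answer: 1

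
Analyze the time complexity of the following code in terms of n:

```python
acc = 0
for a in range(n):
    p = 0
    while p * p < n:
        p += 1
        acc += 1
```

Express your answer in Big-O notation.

Each loop level contributes: n × √n. Multiplying the contributions gives O(n√n).

Answer: O(n√n)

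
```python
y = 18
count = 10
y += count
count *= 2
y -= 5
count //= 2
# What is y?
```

Trace:
`y = 18` → y = 18
`count = 10` → count = 10
`y += count` → y = 28
`count *= 2` → count = 20
`y -= 5` → y = 23
`count //= 2` → count = 10
So y = 23

Answer: 23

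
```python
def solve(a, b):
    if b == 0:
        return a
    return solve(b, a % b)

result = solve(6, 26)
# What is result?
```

solve(6, 26) -> solve(26, 6) -> solve(6, 2) -> solve(2, 0) -> 2

Answer: 2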